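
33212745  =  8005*4149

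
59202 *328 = 19418256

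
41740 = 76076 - 34336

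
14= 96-82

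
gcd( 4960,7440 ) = 2480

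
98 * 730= 71540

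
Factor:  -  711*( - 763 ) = 542493 = 3^2*7^1*79^1*109^1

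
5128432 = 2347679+2780753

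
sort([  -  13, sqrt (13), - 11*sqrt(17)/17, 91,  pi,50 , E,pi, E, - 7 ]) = [-13, - 7, - 11*sqrt( 17)/17  ,  E,  E, pi,pi, sqrt ( 13 ), 50,  91] 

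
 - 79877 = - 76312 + -3565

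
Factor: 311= 311^1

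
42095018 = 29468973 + 12626045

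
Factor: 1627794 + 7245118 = 8872912 = 2^4 * 17^1 * 32621^1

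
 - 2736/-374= 7 + 59/187 =7.32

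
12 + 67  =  79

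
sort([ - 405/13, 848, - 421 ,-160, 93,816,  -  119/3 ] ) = [ - 421, - 160, - 119/3, - 405/13,93,816 , 848] 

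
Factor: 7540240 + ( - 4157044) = 3383196 = 2^2 * 3^1*281933^1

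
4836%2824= 2012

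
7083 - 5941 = 1142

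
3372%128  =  44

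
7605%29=7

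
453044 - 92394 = 360650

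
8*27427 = 219416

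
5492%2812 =2680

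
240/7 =34 + 2/7 = 34.29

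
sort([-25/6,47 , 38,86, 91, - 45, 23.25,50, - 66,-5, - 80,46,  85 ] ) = [-80, - 66,  -  45,-5, - 25/6, 23.25,  38,46, 47,50,85, 86, 91]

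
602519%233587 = 135345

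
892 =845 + 47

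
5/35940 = 1/7188  =  0.00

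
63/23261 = 9/3323 = 0.00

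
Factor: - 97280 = - 2^10 * 5^1* 19^1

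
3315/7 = 3315/7 = 473.57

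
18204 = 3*6068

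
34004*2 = 68008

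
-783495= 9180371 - 9963866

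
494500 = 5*98900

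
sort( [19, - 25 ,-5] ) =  [  -  25, - 5, 19] 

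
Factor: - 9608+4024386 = 2^1*2007389^1 = 4014778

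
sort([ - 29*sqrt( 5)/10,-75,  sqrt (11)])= [ - 75, - 29*sqrt( 5 ) /10, sqrt( 11) ] 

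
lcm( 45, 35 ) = 315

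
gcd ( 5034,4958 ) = 2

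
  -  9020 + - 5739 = - 14759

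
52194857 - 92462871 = -40268014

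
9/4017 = 3/1339 = 0.00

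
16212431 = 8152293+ 8060138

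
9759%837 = 552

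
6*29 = 174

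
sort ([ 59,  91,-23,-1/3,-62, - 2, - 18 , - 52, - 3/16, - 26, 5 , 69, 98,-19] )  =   [ - 62,-52 , - 26,-23,  -  19, - 18, - 2, - 1/3,  -  3/16,5,59,69, 91,98] 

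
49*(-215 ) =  - 10535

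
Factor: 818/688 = 2^ ( - 3)*43^( -1 ) * 409^1=409/344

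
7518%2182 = 972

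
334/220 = 1+57/110 = 1.52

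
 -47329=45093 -92422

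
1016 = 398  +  618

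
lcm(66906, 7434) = 66906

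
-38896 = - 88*442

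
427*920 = 392840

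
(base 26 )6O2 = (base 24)832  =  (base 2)1001001001010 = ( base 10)4682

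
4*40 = 160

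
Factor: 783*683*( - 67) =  - 3^3*29^1*67^1 *683^1  =  - 35830863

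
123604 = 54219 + 69385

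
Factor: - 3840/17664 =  - 5/23 = - 5^1*23^(  -  1)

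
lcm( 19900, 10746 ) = 537300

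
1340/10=134 =134.00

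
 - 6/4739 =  - 6/4739 = - 0.00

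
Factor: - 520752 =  - 2^4* 3^1*19^1  *  571^1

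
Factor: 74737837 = 59^1*1266743^1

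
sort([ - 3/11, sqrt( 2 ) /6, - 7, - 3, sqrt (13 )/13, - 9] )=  [ - 9, - 7, - 3,-3/11, sqrt( 2 )/6,  sqrt( 13)/13]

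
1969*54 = 106326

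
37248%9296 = 64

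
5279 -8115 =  - 2836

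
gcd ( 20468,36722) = 602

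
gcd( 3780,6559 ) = 7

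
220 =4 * 55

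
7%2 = 1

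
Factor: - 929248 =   -  2^5*71^1 * 409^1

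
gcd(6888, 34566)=42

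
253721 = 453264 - 199543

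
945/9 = 105 = 105.00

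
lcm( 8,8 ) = 8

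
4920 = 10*492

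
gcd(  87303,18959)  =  1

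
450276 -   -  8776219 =9226495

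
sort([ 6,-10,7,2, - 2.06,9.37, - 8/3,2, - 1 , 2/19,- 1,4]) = [ - 10, - 8/3, - 2.06, - 1,  -  1 , 2/19,2,2,4,6,7, 9.37]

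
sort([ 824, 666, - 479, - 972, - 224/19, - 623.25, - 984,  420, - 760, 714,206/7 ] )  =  [ -984, - 972,  -  760, - 623.25, - 479, - 224/19,206/7,420, 666, 714, 824] 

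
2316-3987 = -1671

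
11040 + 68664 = 79704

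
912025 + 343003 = 1255028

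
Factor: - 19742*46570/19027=-2^2*5^1*53^ ( - 1)*359^(  -  1 )*4657^1*9871^1 = -  919384940/19027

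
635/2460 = 127/492 = 0.26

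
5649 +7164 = 12813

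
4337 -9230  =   - 4893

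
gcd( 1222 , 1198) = 2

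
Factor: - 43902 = -2^1 * 3^4 * 271^1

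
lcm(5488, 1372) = 5488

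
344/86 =4 = 4.00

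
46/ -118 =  - 1 + 36/59 = - 0.39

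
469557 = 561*837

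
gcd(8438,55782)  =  2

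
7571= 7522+49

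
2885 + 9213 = 12098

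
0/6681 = 0  =  0.00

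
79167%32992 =13183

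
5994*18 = 107892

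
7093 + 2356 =9449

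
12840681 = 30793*417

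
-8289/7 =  - 8289/7=- 1184.14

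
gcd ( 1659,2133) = 237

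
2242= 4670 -2428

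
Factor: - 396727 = -23^1*47^1*367^1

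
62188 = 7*8884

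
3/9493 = 3/9493 =0.00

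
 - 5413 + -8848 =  - 14261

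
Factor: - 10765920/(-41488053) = 3588640/13829351=2^5*5^1*11^1*2039^1 * 13829351^( - 1) 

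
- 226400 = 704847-931247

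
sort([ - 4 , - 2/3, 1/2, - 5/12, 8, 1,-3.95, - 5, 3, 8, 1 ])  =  [ - 5, - 4 ,-3.95 , - 2/3, - 5/12,1/2,1,1, 3,8, 8 ] 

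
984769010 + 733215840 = 1717984850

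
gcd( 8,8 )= 8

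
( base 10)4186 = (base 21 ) 9A7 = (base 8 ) 10132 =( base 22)8e6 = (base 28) 59e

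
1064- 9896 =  - 8832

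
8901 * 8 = 71208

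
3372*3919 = 13214868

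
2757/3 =919 = 919.00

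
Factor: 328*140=2^5 * 5^1*7^1*41^1 = 45920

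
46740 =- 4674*( - 10)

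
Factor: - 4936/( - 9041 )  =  2^3*617^1  *9041^( - 1 ) 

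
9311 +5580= 14891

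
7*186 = 1302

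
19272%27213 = 19272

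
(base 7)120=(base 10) 63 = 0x3f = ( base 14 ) 47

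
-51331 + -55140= - 106471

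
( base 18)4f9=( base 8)3047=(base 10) 1575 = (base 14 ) 807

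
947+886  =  1833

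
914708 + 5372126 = 6286834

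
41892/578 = 20946/289 =72.48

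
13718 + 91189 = 104907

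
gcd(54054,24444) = 126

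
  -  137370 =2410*(-57 ) 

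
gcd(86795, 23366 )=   1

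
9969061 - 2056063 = 7912998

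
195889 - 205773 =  - 9884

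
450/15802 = 225/7901 = 0.03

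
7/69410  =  7/69410  =  0.00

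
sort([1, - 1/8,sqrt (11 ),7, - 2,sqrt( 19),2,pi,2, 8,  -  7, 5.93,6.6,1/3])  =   [-7 , - 2,-1/8 , 1/3, 1, 2,2,pi,sqrt( 11) , sqrt( 19 ),5.93, 6.6, 7 , 8] 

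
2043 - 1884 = 159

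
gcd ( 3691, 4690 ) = 1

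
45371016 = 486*93356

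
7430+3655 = 11085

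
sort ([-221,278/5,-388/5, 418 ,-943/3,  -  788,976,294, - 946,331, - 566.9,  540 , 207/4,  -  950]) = [  -  950, - 946,-788, - 566.9, - 943/3, - 221, - 388/5,207/4 , 278/5,294,331 , 418,540,976]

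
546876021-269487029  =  277388992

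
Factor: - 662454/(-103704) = 741/116=2^(  -  2)*3^1*13^1 * 19^1*29^( - 1)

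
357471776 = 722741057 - 365269281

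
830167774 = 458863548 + 371304226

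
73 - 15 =58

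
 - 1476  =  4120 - 5596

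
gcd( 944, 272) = 16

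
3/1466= 3/1466= 0.00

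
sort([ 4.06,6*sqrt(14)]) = [ 4.06, 6*sqrt(14)]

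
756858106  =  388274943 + 368583163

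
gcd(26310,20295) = 15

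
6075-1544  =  4531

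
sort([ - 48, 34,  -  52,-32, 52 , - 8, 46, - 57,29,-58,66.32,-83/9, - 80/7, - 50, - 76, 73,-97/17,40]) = [ - 76 ,-58, - 57,-52,-50, - 48, - 32,-80/7,-83/9,-8,-97/17,  29, 34,40,46 , 52, 66.32,73 ] 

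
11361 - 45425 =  - 34064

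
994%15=4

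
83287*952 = 79289224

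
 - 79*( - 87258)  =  6893382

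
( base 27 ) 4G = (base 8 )174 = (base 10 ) 124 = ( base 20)64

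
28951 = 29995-1044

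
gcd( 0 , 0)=0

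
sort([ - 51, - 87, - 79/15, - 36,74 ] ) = [ - 87, - 51, - 36, - 79/15,74] 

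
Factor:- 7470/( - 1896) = 1245/316 = 2^( - 2)*3^1*5^1 *79^( - 1)*83^1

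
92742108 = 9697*9564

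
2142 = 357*6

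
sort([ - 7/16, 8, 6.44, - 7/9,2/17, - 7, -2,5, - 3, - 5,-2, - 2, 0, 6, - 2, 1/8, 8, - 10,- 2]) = [ - 10, - 7,-5, - 3, - 2,-2,-2, - 2, - 2,-7/9 ,- 7/16, 0, 2/17, 1/8,5, 6, 6.44,8, 8 ]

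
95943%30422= 4677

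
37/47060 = 37/47060 = 0.00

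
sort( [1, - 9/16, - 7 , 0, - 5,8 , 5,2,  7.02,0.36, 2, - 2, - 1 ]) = [ - 7, - 5, - 2, - 1, - 9/16, 0, 0.36, 1,  2,2,5,7.02, 8 ]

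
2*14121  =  28242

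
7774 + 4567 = 12341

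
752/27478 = 376/13739 = 0.03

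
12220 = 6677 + 5543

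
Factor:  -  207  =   - 3^2*23^1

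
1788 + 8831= 10619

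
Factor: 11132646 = 2^1*3^1*7^1*73^1 * 3631^1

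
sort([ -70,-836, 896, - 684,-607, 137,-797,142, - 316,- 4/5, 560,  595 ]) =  [ - 836 ,-797,-684, - 607  , - 316, - 70,-4/5, 137, 142,560, 595,896 ]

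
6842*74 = 506308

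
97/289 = 97/289= 0.34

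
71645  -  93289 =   -  21644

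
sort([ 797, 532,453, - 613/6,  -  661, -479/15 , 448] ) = [ - 661 , - 613/6,  -  479/15 , 448,453, 532,  797]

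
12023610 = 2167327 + 9856283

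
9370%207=55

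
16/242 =8/121=0.07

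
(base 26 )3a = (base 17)53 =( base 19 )4C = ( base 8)130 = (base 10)88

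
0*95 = 0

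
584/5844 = 146/1461 = 0.10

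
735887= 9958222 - 9222335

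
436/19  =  436/19 =22.95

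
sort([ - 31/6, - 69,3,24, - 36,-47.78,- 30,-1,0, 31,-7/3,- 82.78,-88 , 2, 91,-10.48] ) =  [- 88,-82.78,-69, - 47.78,- 36 , - 30, - 10.48, - 31/6, - 7/3, -1, 0,2,3,24,31,91] 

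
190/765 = 38/153 = 0.25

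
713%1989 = 713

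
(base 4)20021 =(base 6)2225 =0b1000001001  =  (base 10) 521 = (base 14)293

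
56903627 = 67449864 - 10546237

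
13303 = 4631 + 8672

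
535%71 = 38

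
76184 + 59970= 136154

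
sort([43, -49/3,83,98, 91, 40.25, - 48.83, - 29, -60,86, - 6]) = [ - 60, - 48.83, - 29 , - 49/3, - 6, 40.25,43, 83, 86, 91,98 ] 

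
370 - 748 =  - 378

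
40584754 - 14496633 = 26088121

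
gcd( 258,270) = 6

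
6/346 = 3/173 = 0.02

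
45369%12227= 8688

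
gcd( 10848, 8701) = 113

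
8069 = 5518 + 2551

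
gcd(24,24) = 24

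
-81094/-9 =81094/9 = 9010.44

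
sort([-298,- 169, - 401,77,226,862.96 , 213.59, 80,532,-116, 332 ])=[- 401 , - 298, - 169, - 116,77,  80,213.59, 226,332,532, 862.96]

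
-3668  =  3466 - 7134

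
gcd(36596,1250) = 2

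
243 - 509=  - 266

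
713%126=83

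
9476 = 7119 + 2357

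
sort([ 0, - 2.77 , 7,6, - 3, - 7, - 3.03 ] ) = [  -  7, - 3.03, - 3, - 2.77,0,6,7]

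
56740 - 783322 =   -  726582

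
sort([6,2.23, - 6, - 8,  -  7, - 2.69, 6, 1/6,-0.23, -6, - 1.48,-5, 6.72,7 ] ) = [ - 8 , - 7, - 6, - 6, - 5,-2.69, - 1.48  , - 0.23, 1/6, 2.23,6,6, 6.72, 7] 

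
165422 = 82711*2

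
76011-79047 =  - 3036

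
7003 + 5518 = 12521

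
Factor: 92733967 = 29^1*3197723^1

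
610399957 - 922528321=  - 312128364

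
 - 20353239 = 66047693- 86400932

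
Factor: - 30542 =-2^1 * 15271^1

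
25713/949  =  27+90/949 = 27.09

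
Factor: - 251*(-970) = 2^1*5^1*97^1*251^1 = 243470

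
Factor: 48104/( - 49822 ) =-2^2*7^1*29^( - 1)  =  - 28/29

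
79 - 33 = 46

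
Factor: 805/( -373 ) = -5^1 * 7^1 *23^1*373^ ( - 1)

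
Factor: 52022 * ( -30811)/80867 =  - 1602849842/80867 = - 2^1 * 11^1*19^1*37^2*193^( - 1) * 419^( - 1)*2801^1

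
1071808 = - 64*( - 16747 )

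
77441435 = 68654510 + 8786925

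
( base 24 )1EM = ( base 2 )1110100110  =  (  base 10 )934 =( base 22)1KA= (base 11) 77a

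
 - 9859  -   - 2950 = -6909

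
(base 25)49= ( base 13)85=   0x6D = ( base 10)109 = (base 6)301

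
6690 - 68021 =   -  61331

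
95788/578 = 47894/289 =165.72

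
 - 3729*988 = - 3684252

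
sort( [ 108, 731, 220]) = [108, 220,  731]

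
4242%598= 56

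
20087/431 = 20087/431= 46.61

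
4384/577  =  7+345/577 = 7.60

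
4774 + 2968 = 7742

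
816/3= 272 = 272.00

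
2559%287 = 263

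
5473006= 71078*77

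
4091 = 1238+2853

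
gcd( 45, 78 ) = 3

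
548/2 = 274 = 274.00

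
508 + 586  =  1094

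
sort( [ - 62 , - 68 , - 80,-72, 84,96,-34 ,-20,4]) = [ - 80, - 72,  -  68, - 62, -34,-20,4,84,96]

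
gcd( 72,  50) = 2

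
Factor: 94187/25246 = 2^( - 1) * 13^(-1 ) * 97^1 = 97/26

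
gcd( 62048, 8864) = 8864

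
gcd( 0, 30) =30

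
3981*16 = 63696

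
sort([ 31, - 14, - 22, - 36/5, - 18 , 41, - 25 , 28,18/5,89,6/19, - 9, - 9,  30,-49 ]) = [ - 49, - 25, - 22,-18,- 14,-9, - 9 , - 36/5, 6/19,18/5, 28,30, 31, 41 , 89] 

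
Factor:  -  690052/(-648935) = 2^2 * 5^( - 1 )*7^( - 1)*11^1*15683^1*18541^( - 1) 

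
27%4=3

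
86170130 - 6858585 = 79311545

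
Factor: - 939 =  - 3^1*313^1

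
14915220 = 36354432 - 21439212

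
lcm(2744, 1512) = 74088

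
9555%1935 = 1815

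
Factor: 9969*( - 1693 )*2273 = -3^1*1693^1*2273^1 * 3323^1 = -38362596141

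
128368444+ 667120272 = 795488716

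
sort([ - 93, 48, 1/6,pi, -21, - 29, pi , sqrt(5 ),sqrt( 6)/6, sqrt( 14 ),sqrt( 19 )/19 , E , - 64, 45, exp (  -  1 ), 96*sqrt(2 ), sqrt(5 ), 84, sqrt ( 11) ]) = [ - 93, - 64,- 29, - 21, 1/6,sqrt(19 )/19, exp ( - 1 ), sqrt (6)/6,sqrt( 5 ), sqrt( 5), E,pi, pi, sqrt( 11),sqrt(  14 ), 45, 48,84 , 96*sqrt (2 )]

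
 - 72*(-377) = 27144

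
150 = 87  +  63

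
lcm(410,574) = 2870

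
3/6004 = 3/6004=   0.00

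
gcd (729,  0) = 729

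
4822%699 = 628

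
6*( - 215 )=-1290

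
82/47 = 1 + 35/47 = 1.74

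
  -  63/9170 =-1 + 1301/1310 = - 0.01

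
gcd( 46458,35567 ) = 1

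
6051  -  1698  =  4353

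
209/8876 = 209/8876 =0.02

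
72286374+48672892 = 120959266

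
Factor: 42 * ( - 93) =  - 3906=-  2^1*3^2*7^1 * 31^1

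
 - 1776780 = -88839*20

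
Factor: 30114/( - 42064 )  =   - 63/88 = - 2^(  -  3)*3^2*7^1*11^(-1 )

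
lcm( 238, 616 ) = 10472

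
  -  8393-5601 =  -13994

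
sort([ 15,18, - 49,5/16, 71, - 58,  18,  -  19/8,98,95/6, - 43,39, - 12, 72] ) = [ - 58, - 49, - 43, - 12, - 19/8,5/16,15,95/6, 18 , 18, 39,71, 72, 98 ] 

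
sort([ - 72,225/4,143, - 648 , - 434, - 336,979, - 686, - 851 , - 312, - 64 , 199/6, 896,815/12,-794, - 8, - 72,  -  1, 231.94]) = [ - 851, - 794, - 686,  -  648, - 434, - 336,  -  312,  -  72, - 72, - 64, - 8, - 1,199/6, 225/4, 815/12, 143 , 231.94,896,979]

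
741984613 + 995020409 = 1737005022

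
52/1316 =13/329 = 0.04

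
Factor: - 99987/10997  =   - 3^1*7^(-1)*1571^( - 1)*33329^1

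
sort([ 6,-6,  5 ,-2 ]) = [  -  6, - 2,5,6]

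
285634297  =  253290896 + 32343401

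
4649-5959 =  - 1310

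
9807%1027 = 564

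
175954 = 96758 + 79196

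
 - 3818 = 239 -4057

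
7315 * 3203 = 23429945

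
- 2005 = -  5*401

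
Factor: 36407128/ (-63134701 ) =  - 2^3*7^(-1)* 19^( - 1)*23^( - 1) * 1153^1*3947^1* 20639^( -1) 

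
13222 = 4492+8730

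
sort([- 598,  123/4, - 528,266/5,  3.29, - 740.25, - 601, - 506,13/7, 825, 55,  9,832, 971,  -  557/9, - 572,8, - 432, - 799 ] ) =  [ - 799, - 740.25, - 601 ,- 598, -572, - 528, - 506, - 432, - 557/9, 13/7,3.29, 8, 9,123/4,266/5,55,825, 832, 971] 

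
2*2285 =4570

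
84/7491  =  28/2497 =0.01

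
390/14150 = 39/1415 = 0.03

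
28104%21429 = 6675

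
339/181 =339/181 = 1.87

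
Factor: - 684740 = -2^2 * 5^1 *7^1*67^1 * 73^1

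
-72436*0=0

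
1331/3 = 1331/3 =443.67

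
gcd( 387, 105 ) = 3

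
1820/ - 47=-1820/47 = - 38.72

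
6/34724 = 3/17362  =  0.00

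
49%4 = 1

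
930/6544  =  465/3272 = 0.14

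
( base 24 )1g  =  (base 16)28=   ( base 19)22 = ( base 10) 40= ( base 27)1D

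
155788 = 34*4582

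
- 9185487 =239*( - 38433)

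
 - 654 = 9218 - 9872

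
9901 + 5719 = 15620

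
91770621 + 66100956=157871577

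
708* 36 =25488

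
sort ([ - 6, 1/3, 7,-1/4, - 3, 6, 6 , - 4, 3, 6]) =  [ - 6,-4, - 3,  -  1/4, 1/3, 3,6,6, 6 , 7]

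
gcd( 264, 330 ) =66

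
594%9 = 0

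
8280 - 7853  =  427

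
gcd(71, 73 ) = 1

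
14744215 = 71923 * 205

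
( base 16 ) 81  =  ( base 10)129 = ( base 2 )10000001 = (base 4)2001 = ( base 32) 41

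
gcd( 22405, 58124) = 1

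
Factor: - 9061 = -13^1*17^1*41^1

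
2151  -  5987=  - 3836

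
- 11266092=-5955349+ - 5310743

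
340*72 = 24480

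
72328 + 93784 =166112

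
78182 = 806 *97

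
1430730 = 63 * 22710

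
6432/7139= 6432/7139  =  0.90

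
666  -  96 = 570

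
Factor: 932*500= 466000 = 2^4* 5^3*233^1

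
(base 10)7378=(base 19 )1186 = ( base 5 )214003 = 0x1CD2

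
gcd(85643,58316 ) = 1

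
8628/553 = 15 + 333/553 = 15.60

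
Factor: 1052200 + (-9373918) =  - 8321718=- 2^1*3^1*1386953^1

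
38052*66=2511432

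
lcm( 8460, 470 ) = 8460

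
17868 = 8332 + 9536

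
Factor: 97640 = 2^3 * 5^1 *2441^1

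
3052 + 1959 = 5011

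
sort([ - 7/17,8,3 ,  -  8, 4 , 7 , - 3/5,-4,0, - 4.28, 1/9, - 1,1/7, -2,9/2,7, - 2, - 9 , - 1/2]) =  [ - 9, - 8, - 4.28, - 4, - 2, - 2, - 1 , - 3/5 , - 1/2, - 7/17, 0,1/9, 1/7,  3, 4 , 9/2,7, 7, 8] 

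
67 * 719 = 48173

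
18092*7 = 126644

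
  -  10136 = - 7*1448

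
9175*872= 8000600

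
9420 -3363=6057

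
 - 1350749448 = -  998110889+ - 352638559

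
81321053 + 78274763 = 159595816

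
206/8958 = 103/4479 = 0.02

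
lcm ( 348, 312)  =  9048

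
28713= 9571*3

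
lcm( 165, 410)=13530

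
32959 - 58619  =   - 25660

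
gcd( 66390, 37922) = 2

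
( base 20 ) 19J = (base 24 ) 10N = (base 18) 1F5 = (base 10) 599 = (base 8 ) 1127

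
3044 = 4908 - 1864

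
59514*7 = 416598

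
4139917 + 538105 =4678022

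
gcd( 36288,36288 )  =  36288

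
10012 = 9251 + 761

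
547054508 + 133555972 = 680610480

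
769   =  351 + 418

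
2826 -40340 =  - 37514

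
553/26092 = 553/26092 = 0.02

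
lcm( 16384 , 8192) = 16384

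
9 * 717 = 6453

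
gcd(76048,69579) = 1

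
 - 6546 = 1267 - 7813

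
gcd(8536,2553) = 1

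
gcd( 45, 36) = 9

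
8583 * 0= 0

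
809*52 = 42068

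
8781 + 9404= 18185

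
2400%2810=2400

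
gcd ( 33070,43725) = 5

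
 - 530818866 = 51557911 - 582376777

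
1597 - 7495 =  - 5898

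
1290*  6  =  7740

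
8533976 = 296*28831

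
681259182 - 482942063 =198317119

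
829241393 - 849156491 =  - 19915098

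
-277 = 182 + -459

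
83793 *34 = 2848962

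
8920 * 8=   71360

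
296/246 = 148/123 = 1.20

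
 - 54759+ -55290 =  - 110049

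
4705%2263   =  179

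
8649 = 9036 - 387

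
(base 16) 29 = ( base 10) 41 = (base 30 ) 1B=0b101001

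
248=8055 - 7807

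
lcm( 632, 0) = 0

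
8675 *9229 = 80061575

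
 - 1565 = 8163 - 9728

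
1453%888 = 565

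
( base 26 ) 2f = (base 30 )27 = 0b1000011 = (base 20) 37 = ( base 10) 67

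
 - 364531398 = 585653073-950184471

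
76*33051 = 2511876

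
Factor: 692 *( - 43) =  - 2^2 * 43^1*173^1 = - 29756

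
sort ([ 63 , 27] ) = [ 27,63]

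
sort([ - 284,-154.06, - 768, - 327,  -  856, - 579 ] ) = [ - 856, - 768,  -  579, - 327, - 284,-154.06 ]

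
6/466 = 3/233=   0.01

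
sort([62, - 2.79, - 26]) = [  -  26, - 2.79,62 ] 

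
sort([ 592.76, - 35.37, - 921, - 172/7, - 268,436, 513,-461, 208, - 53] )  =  [ - 921, - 461, - 268, - 53, - 35.37, -172/7, 208, 436 , 513, 592.76] 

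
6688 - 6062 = 626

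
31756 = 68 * 467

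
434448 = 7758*56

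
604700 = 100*6047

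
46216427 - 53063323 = -6846896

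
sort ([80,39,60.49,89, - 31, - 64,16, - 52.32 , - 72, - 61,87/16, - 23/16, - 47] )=[ - 72  ,  -  64, -61, - 52.32, - 47, - 31,-23/16 , 87/16,16,39 , 60.49,80,89]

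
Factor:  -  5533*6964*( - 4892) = 2^4*11^1*503^1*1223^1*1741^1 =188497624304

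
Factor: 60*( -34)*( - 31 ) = 63240=2^3*3^1 * 5^1*17^1*31^1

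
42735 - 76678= - 33943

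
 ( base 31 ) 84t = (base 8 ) 17241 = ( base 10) 7841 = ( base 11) 5989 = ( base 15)24cb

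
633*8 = 5064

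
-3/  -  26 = 3/26= 0.12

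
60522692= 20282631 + 40240061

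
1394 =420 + 974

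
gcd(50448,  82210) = 2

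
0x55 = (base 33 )2J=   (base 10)85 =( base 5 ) 320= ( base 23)3G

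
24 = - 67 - - 91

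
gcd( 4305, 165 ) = 15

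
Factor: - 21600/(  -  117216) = 3^1*5^2*11^( - 1 )*37^( - 1)=75/407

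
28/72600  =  7/18150 = 0.00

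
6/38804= 3/19402 = 0.00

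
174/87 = 2 = 2.00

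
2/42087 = 2/42087 =0.00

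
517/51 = 517/51=10.14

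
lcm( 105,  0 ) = 0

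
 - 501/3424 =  - 1+2923/3424 = -0.15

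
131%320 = 131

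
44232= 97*456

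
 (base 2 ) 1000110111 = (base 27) l0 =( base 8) 1067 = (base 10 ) 567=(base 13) 348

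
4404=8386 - 3982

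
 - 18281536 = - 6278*2912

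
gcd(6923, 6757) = 1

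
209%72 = 65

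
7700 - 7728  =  -28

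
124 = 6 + 118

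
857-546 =311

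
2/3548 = 1/1774 = 0.00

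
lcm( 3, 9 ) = 9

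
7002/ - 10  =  -3501/5= -700.20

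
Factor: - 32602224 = -2^4*3^1*23^1*29531^1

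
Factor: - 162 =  - 2^1 * 3^4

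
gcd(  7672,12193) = 137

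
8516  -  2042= 6474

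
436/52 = 109/13 = 8.38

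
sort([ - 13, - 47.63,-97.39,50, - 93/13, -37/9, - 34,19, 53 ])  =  [-97.39, - 47.63, - 34,  -  13, - 93/13, - 37/9,19,50, 53 ] 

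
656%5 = 1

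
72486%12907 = 7951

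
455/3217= 455/3217= 0.14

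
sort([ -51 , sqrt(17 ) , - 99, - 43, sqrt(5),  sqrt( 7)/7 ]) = [ - 99, - 51, - 43, sqrt( 7)/7, sqrt( 5), sqrt(17) ] 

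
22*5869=129118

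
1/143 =1/143 = 0.01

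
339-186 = 153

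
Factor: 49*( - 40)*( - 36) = 2^5*3^2*5^1*7^2=70560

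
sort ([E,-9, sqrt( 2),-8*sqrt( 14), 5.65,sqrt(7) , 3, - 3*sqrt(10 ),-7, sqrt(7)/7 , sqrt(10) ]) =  [  -  8*sqrt(14 ), - 3 *sqrt( 10 ), - 9, - 7, sqrt(7 ) /7,  sqrt(2), sqrt(7), E,3, sqrt(10), 5.65]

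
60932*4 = 243728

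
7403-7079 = 324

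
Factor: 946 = 2^1*11^1*43^1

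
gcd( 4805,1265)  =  5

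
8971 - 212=8759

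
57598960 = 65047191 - 7448231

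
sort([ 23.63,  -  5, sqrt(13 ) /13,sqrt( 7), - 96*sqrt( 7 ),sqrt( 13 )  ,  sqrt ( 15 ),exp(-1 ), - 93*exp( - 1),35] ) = [- 96*sqrt( 7 ) , - 93* exp( - 1 ), - 5 , sqrt(13 ) /13,exp( - 1), sqrt( 7 ),sqrt( 13),sqrt( 15 ),23.63, 35]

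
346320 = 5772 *60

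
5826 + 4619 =10445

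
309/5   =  309/5  =  61.80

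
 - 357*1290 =- 460530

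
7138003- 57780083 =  - 50642080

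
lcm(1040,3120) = 3120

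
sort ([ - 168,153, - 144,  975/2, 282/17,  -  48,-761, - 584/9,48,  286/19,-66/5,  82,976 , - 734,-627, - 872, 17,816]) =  [ - 872,-761, - 734, - 627, -168,-144, - 584/9, - 48,-66/5, 286/19 , 282/17,17, 48,82,153, 975/2, 816,976]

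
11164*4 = 44656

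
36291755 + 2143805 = 38435560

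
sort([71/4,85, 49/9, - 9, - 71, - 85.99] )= [ - 85.99, - 71 , - 9,49/9,71/4, 85 ] 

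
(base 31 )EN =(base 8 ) 711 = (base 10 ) 457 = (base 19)151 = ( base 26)hf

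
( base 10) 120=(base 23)55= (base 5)440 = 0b1111000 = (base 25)4K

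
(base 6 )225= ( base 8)131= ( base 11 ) 81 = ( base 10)89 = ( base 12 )75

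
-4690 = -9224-  -  4534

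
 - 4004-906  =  -4910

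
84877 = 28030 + 56847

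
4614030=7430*621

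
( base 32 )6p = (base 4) 3121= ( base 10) 217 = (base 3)22001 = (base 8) 331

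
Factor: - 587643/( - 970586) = 2^( - 1 )*3^1 * 7^1*149^( - 1)*3257^ (-1)*27983^1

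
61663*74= 4563062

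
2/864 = 1/432 = 0.00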